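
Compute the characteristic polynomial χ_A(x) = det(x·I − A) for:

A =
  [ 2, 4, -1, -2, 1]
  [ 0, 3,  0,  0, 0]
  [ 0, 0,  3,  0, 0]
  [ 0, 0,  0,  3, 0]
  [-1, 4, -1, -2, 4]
x^5 - 15*x^4 + 90*x^3 - 270*x^2 + 405*x - 243

Expanding det(x·I − A) (e.g. by cofactor expansion or by noting that A is similar to its Jordan form J, which has the same characteristic polynomial as A) gives
  χ_A(x) = x^5 - 15*x^4 + 90*x^3 - 270*x^2 + 405*x - 243
which factors as (x - 3)^5. The eigenvalues (with algebraic multiplicities) are λ = 3 with multiplicity 5.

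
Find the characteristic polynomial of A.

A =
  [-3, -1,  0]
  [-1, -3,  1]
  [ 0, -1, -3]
x^3 + 9*x^2 + 27*x + 27

Expanding det(x·I − A) (e.g. by cofactor expansion or by noting that A is similar to its Jordan form J, which has the same characteristic polynomial as A) gives
  χ_A(x) = x^3 + 9*x^2 + 27*x + 27
which factors as (x + 3)^3. The eigenvalues (with algebraic multiplicities) are λ = -3 with multiplicity 3.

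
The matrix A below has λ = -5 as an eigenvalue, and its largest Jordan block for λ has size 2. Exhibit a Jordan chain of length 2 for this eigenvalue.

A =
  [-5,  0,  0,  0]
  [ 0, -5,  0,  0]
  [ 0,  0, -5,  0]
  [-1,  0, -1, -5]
A Jordan chain for λ = -5 of length 2:
v_1 = (0, 0, 0, -1)ᵀ
v_2 = (1, 0, 0, 0)ᵀ

Let N = A − (-5)·I. We want v_2 with N^2 v_2 = 0 but N^1 v_2 ≠ 0; then v_{j-1} := N · v_j for j = 2, …, 2.

Pick v_2 = (1, 0, 0, 0)ᵀ.
Then v_1 = N · v_2 = (0, 0, 0, -1)ᵀ.

Sanity check: (A − (-5)·I) v_1 = (0, 0, 0, 0)ᵀ = 0. ✓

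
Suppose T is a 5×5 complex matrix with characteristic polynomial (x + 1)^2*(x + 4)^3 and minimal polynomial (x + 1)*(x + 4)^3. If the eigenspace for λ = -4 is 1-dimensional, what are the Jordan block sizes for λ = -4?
Block sizes for λ = -4: [3]

Step 1 — from the characteristic polynomial, algebraic multiplicity of λ = -4 is 3. From dim ker(T − (-4)·I) = 1, there are exactly 1 Jordan blocks for λ = -4.
Step 2 — from the minimal polynomial, the factor (x + 4)^3 tells us the largest block for λ = -4 has size 3.
Step 3 — with total size 3, 1 blocks, and largest block 3, the block sizes (in nonincreasing order) are [3].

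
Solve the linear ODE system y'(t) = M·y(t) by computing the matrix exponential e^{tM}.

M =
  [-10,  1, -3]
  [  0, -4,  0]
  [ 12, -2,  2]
e^{tM} =
  [-6*t*exp(-4*t) + exp(-4*t), t*exp(-4*t), -3*t*exp(-4*t)]
  [0, exp(-4*t), 0]
  [12*t*exp(-4*t), -2*t*exp(-4*t), 6*t*exp(-4*t) + exp(-4*t)]

Strategy: write M = P · J · P⁻¹ where J is a Jordan canonical form, so e^{tM} = P · e^{tJ} · P⁻¹, and e^{tJ} can be computed block-by-block.

M has Jordan form
J =
  [-4,  1,  0]
  [ 0, -4,  0]
  [ 0,  0, -4]
(up to reordering of blocks).

Per-block formulas:
  For a 2×2 Jordan block J_2(-4): exp(t · J_2(-4)) = e^(-4t)·(I + t·N), where N is the 2×2 nilpotent shift.
  For a 1×1 block at λ = -4: exp(t · [-4]) = [e^(-4t)].

After assembling e^{tJ} and conjugating by P, we get:

e^{tM} =
  [-6*t*exp(-4*t) + exp(-4*t), t*exp(-4*t), -3*t*exp(-4*t)]
  [0, exp(-4*t), 0]
  [12*t*exp(-4*t), -2*t*exp(-4*t), 6*t*exp(-4*t) + exp(-4*t)]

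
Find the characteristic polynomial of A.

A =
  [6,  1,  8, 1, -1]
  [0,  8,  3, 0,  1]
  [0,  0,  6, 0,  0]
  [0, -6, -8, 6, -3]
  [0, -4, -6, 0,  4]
x^5 - 30*x^4 + 360*x^3 - 2160*x^2 + 6480*x - 7776

Expanding det(x·I − A) (e.g. by cofactor expansion or by noting that A is similar to its Jordan form J, which has the same characteristic polynomial as A) gives
  χ_A(x) = x^5 - 30*x^4 + 360*x^3 - 2160*x^2 + 6480*x - 7776
which factors as (x - 6)^5. The eigenvalues (with algebraic multiplicities) are λ = 6 with multiplicity 5.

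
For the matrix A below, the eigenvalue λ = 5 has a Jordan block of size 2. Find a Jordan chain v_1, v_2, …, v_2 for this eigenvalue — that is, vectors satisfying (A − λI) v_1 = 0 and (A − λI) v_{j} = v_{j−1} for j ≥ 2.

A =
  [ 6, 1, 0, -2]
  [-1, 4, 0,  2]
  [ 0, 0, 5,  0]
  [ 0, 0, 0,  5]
A Jordan chain for λ = 5 of length 2:
v_1 = (1, -1, 0, 0)ᵀ
v_2 = (1, 0, 0, 0)ᵀ

Let N = A − (5)·I. We want v_2 with N^2 v_2 = 0 but N^1 v_2 ≠ 0; then v_{j-1} := N · v_j for j = 2, …, 2.

Pick v_2 = (1, 0, 0, 0)ᵀ.
Then v_1 = N · v_2 = (1, -1, 0, 0)ᵀ.

Sanity check: (A − (5)·I) v_1 = (0, 0, 0, 0)ᵀ = 0. ✓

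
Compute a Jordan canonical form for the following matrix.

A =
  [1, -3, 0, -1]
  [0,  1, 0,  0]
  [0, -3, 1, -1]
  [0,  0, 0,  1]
J_2(1) ⊕ J_1(1) ⊕ J_1(1)

The characteristic polynomial is
  det(x·I − A) = x^4 - 4*x^3 + 6*x^2 - 4*x + 1 = (x - 1)^4

Eigenvalues and multiplicities (the geometric multiplicity of λ is n − rank(A − λI), which equals the number of Jordan blocks for λ):
  λ = 1: algebraic multiplicity = 4, geometric multiplicity = 3

Determining the block sizes for each eigenvalue:
  λ = 1: 3 blocks summing to 4 forces exactly one block of size 2 and the rest size 1 → block sizes [2, 1, 1]

Assembling the blocks gives a Jordan form
J =
  [1, 1, 0, 0]
  [0, 1, 0, 0]
  [0, 0, 1, 0]
  [0, 0, 0, 1]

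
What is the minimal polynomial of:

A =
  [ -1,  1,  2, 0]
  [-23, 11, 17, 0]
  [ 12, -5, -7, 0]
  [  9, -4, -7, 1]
x^3 - 3*x^2 + 3*x - 1

The characteristic polynomial is χ_A(x) = (x - 1)^4, so the eigenvalues are known. The minimal polynomial is
  m_A(x) = Π_λ (x − λ)^{k_λ}
where k_λ is the size of the *largest* Jordan block for λ (equivalently, the smallest k with (A − λI)^k v = 0 for every generalised eigenvector v of λ).

  λ = 1: largest Jordan block has size 3, contributing (x − 1)^3

So m_A(x) = (x - 1)^3 = x^3 - 3*x^2 + 3*x - 1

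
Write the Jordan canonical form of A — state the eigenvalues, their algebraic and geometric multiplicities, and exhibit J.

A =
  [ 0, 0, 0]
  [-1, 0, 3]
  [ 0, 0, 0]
J_2(0) ⊕ J_1(0)

The characteristic polynomial is
  det(x·I − A) = x^3

Eigenvalues and multiplicities (the geometric multiplicity of λ is n − rank(A − λI), which equals the number of Jordan blocks for λ):
  λ = 0: algebraic multiplicity = 3, geometric multiplicity = 2

Determining the block sizes for each eigenvalue:
  λ = 0: 2 blocks summing to 3 forces exactly one block of size 2 and the rest size 1 → block sizes [2, 1]

Assembling the blocks gives a Jordan form
J =
  [0, 1, 0]
  [0, 0, 0]
  [0, 0, 0]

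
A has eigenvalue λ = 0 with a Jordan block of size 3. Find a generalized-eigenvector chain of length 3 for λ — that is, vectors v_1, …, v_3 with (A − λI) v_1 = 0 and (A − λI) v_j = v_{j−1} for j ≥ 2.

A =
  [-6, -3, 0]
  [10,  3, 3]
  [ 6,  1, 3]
A Jordan chain for λ = 0 of length 3:
v_1 = (6, -12, -8)ᵀ
v_2 = (-6, 10, 6)ᵀ
v_3 = (1, 0, 0)ᵀ

Let N = A − (0)·I. We want v_3 with N^3 v_3 = 0 but N^2 v_3 ≠ 0; then v_{j-1} := N · v_j for j = 3, …, 2.

Pick v_3 = (1, 0, 0)ᵀ.
Then v_2 = N · v_3 = (-6, 10, 6)ᵀ.
Then v_1 = N · v_2 = (6, -12, -8)ᵀ.

Sanity check: (A − (0)·I) v_1 = (0, 0, 0)ᵀ = 0. ✓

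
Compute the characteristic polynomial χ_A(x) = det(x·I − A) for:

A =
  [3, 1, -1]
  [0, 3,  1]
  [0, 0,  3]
x^3 - 9*x^2 + 27*x - 27

Expanding det(x·I − A) (e.g. by cofactor expansion or by noting that A is similar to its Jordan form J, which has the same characteristic polynomial as A) gives
  χ_A(x) = x^3 - 9*x^2 + 27*x - 27
which factors as (x - 3)^3. The eigenvalues (with algebraic multiplicities) are λ = 3 with multiplicity 3.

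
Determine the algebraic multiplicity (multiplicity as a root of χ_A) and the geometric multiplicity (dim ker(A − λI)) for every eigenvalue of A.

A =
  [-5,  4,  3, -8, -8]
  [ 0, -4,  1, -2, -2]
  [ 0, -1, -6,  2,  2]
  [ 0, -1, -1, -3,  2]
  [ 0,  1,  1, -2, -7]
λ = -5: alg = 5, geom = 3

Step 1 — factor the characteristic polynomial to read off the algebraic multiplicities:
  χ_A(x) = (x + 5)^5

Step 2 — compute geometric multiplicities via the rank-nullity identity g(λ) = n − rank(A − λI):
  rank(A − (-5)·I) = 2, so dim ker(A − (-5)·I) = n − 2 = 3

Summary:
  λ = -5: algebraic multiplicity = 5, geometric multiplicity = 3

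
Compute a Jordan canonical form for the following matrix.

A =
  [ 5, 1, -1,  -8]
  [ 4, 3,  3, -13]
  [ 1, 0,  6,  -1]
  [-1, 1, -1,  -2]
J_2(0) ⊕ J_2(6)

The characteristic polynomial is
  det(x·I − A) = x^4 - 12*x^3 + 36*x^2 = x^2*(x - 6)^2

Eigenvalues and multiplicities (the geometric multiplicity of λ is n − rank(A − λI), which equals the number of Jordan blocks for λ):
  λ = 0: algebraic multiplicity = 2, geometric multiplicity = 1
  λ = 6: algebraic multiplicity = 2, geometric multiplicity = 1

Determining the block sizes for each eigenvalue:
  λ = 0: one block (gm = 1), so the single block has size am = 2 → block sizes [2]
  λ = 6: one block (gm = 1), so the single block has size am = 2 → block sizes [2]

Assembling the blocks gives a Jordan form
J =
  [0, 1, 0, 0]
  [0, 0, 0, 0]
  [0, 0, 6, 1]
  [0, 0, 0, 6]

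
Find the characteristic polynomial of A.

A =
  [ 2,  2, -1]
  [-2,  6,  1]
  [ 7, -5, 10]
x^3 - 18*x^2 + 108*x - 216

Expanding det(x·I − A) (e.g. by cofactor expansion or by noting that A is similar to its Jordan form J, which has the same characteristic polynomial as A) gives
  χ_A(x) = x^3 - 18*x^2 + 108*x - 216
which factors as (x - 6)^3. The eigenvalues (with algebraic multiplicities) are λ = 6 with multiplicity 3.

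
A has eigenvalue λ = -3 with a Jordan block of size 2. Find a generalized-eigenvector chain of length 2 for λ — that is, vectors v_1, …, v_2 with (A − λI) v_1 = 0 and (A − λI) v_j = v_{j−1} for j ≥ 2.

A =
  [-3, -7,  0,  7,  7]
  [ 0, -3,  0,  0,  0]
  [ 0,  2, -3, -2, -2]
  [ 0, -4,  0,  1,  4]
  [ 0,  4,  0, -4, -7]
A Jordan chain for λ = -3 of length 2:
v_1 = (-7, 0, 2, -4, 4)ᵀ
v_2 = (0, 1, 0, 0, 0)ᵀ

Let N = A − (-3)·I. We want v_2 with N^2 v_2 = 0 but N^1 v_2 ≠ 0; then v_{j-1} := N · v_j for j = 2, …, 2.

Pick v_2 = (0, 1, 0, 0, 0)ᵀ.
Then v_1 = N · v_2 = (-7, 0, 2, -4, 4)ᵀ.

Sanity check: (A − (-3)·I) v_1 = (0, 0, 0, 0, 0)ᵀ = 0. ✓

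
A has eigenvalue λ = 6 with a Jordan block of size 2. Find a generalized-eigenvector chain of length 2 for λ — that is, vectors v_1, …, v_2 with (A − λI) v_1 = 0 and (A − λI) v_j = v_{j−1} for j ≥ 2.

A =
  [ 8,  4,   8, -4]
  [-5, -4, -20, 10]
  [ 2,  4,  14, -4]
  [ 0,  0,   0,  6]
A Jordan chain for λ = 6 of length 2:
v_1 = (2, -5, 2, 0)ᵀ
v_2 = (1, 0, 0, 0)ᵀ

Let N = A − (6)·I. We want v_2 with N^2 v_2 = 0 but N^1 v_2 ≠ 0; then v_{j-1} := N · v_j for j = 2, …, 2.

Pick v_2 = (1, 0, 0, 0)ᵀ.
Then v_1 = N · v_2 = (2, -5, 2, 0)ᵀ.

Sanity check: (A − (6)·I) v_1 = (0, 0, 0, 0)ᵀ = 0. ✓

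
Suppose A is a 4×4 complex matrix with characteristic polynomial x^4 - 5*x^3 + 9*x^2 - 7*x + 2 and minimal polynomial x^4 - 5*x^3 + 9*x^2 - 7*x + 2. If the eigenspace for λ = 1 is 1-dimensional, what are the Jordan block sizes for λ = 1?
Block sizes for λ = 1: [3]

Step 1 — from the characteristic polynomial, algebraic multiplicity of λ = 1 is 3. From dim ker(A − (1)·I) = 1, there are exactly 1 Jordan blocks for λ = 1.
Step 2 — from the minimal polynomial, the factor (x − 1)^3 tells us the largest block for λ = 1 has size 3.
Step 3 — with total size 3, 1 blocks, and largest block 3, the block sizes (in nonincreasing order) are [3].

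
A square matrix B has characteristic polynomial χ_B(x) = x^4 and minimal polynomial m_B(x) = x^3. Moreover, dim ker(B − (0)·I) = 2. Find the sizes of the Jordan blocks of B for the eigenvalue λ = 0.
Block sizes for λ = 0: [3, 1]

Step 1 — from the characteristic polynomial, algebraic multiplicity of λ = 0 is 4. From dim ker(B − (0)·I) = 2, there are exactly 2 Jordan blocks for λ = 0.
Step 2 — from the minimal polynomial, the factor (x − 0)^3 tells us the largest block for λ = 0 has size 3.
Step 3 — with total size 4, 2 blocks, and largest block 3, the block sizes (in nonincreasing order) are [3, 1].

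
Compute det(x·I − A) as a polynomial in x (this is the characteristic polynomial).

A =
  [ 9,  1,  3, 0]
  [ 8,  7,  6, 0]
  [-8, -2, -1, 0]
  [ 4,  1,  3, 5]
x^4 - 20*x^3 + 150*x^2 - 500*x + 625

Expanding det(x·I − A) (e.g. by cofactor expansion or by noting that A is similar to its Jordan form J, which has the same characteristic polynomial as A) gives
  χ_A(x) = x^4 - 20*x^3 + 150*x^2 - 500*x + 625
which factors as (x - 5)^4. The eigenvalues (with algebraic multiplicities) are λ = 5 with multiplicity 4.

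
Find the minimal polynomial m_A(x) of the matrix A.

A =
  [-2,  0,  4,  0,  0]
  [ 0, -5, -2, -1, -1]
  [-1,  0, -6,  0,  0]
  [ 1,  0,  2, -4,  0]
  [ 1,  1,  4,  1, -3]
x^2 + 8*x + 16

The characteristic polynomial is χ_A(x) = (x + 4)^5, so the eigenvalues are known. The minimal polynomial is
  m_A(x) = Π_λ (x − λ)^{k_λ}
where k_λ is the size of the *largest* Jordan block for λ (equivalently, the smallest k with (A − λI)^k v = 0 for every generalised eigenvector v of λ).

  λ = -4: largest Jordan block has size 2, contributing (x + 4)^2

So m_A(x) = (x + 4)^2 = x^2 + 8*x + 16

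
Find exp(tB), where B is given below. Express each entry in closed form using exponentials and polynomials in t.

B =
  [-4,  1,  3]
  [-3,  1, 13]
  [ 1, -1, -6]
e^{tB} =
  [t^2*exp(-3*t)/2 - t*exp(-3*t) + exp(-3*t), t*exp(-3*t), t^2*exp(-3*t)/2 + 3*t*exp(-3*t)]
  [2*t^2*exp(-3*t) - 3*t*exp(-3*t), 4*t*exp(-3*t) + exp(-3*t), 2*t^2*exp(-3*t) + 13*t*exp(-3*t)]
  [-t^2*exp(-3*t)/2 + t*exp(-3*t), -t*exp(-3*t), -t^2*exp(-3*t)/2 - 3*t*exp(-3*t) + exp(-3*t)]

Strategy: write B = P · J · P⁻¹ where J is a Jordan canonical form, so e^{tB} = P · e^{tJ} · P⁻¹, and e^{tJ} can be computed block-by-block.

B has Jordan form
J =
  [-3,  1,  0]
  [ 0, -3,  1]
  [ 0,  0, -3]
(up to reordering of blocks).

Per-block formulas:
  For a 3×3 Jordan block J_3(-3): exp(t · J_3(-3)) = e^(-3t)·(I + t·N + (t^2/2)·N^2), where N is the 3×3 nilpotent shift.

After assembling e^{tJ} and conjugating by P, we get:

e^{tB} =
  [t^2*exp(-3*t)/2 - t*exp(-3*t) + exp(-3*t), t*exp(-3*t), t^2*exp(-3*t)/2 + 3*t*exp(-3*t)]
  [2*t^2*exp(-3*t) - 3*t*exp(-3*t), 4*t*exp(-3*t) + exp(-3*t), 2*t^2*exp(-3*t) + 13*t*exp(-3*t)]
  [-t^2*exp(-3*t)/2 + t*exp(-3*t), -t*exp(-3*t), -t^2*exp(-3*t)/2 - 3*t*exp(-3*t) + exp(-3*t)]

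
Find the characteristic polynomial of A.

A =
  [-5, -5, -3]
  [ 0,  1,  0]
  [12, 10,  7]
x^3 - 3*x^2 + 3*x - 1

Expanding det(x·I − A) (e.g. by cofactor expansion or by noting that A is similar to its Jordan form J, which has the same characteristic polynomial as A) gives
  χ_A(x) = x^3 - 3*x^2 + 3*x - 1
which factors as (x - 1)^3. The eigenvalues (with algebraic multiplicities) are λ = 1 with multiplicity 3.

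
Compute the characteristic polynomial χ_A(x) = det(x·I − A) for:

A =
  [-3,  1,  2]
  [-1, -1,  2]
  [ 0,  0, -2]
x^3 + 6*x^2 + 12*x + 8

Expanding det(x·I − A) (e.g. by cofactor expansion or by noting that A is similar to its Jordan form J, which has the same characteristic polynomial as A) gives
  χ_A(x) = x^3 + 6*x^2 + 12*x + 8
which factors as (x + 2)^3. The eigenvalues (with algebraic multiplicities) are λ = -2 with multiplicity 3.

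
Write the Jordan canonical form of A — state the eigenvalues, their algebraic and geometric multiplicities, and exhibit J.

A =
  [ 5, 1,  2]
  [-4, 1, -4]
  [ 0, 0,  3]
J_2(3) ⊕ J_1(3)

The characteristic polynomial is
  det(x·I − A) = x^3 - 9*x^2 + 27*x - 27 = (x - 3)^3

Eigenvalues and multiplicities (the geometric multiplicity of λ is n − rank(A − λI), which equals the number of Jordan blocks for λ):
  λ = 3: algebraic multiplicity = 3, geometric multiplicity = 2

Determining the block sizes for each eigenvalue:
  λ = 3: 2 blocks summing to 3 forces exactly one block of size 2 and the rest size 1 → block sizes [2, 1]

Assembling the blocks gives a Jordan form
J =
  [3, 1, 0]
  [0, 3, 0]
  [0, 0, 3]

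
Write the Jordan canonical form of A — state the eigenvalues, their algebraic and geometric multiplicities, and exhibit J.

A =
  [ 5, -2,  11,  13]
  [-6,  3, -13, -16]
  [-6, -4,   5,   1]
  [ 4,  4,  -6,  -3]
J_1(1) ⊕ J_3(3)

The characteristic polynomial is
  det(x·I − A) = x^4 - 10*x^3 + 36*x^2 - 54*x + 27 = (x - 3)^3*(x - 1)

Eigenvalues and multiplicities (the geometric multiplicity of λ is n − rank(A − λI), which equals the number of Jordan blocks for λ):
  λ = 1: algebraic multiplicity = 1, geometric multiplicity = 1
  λ = 3: algebraic multiplicity = 3, geometric multiplicity = 1

Determining the block sizes for each eigenvalue:
  λ = 1: one block (gm = 1), so the single block has size am = 1 → block sizes [1]
  λ = 3: one block (gm = 1), so the single block has size am = 3 → block sizes [3]

Assembling the blocks gives a Jordan form
J =
  [1, 0, 0, 0]
  [0, 3, 1, 0]
  [0, 0, 3, 1]
  [0, 0, 0, 3]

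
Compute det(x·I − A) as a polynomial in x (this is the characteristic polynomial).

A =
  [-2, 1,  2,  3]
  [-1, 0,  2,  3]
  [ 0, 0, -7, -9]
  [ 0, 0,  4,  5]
x^4 + 4*x^3 + 6*x^2 + 4*x + 1

Expanding det(x·I − A) (e.g. by cofactor expansion or by noting that A is similar to its Jordan form J, which has the same characteristic polynomial as A) gives
  χ_A(x) = x^4 + 4*x^3 + 6*x^2 + 4*x + 1
which factors as (x + 1)^4. The eigenvalues (with algebraic multiplicities) are λ = -1 with multiplicity 4.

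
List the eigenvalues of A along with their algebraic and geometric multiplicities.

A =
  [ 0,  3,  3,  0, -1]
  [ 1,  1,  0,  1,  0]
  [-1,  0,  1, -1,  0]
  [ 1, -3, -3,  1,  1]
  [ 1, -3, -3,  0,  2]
λ = 1: alg = 5, geom = 3

Step 1 — factor the characteristic polynomial to read off the algebraic multiplicities:
  χ_A(x) = (x - 1)^5

Step 2 — compute geometric multiplicities via the rank-nullity identity g(λ) = n − rank(A − λI):
  rank(A − (1)·I) = 2, so dim ker(A − (1)·I) = n − 2 = 3

Summary:
  λ = 1: algebraic multiplicity = 5, geometric multiplicity = 3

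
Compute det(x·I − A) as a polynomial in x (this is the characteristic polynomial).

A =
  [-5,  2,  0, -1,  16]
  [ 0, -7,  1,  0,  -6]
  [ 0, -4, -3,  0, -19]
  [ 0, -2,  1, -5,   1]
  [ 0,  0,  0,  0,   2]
x^5 + 18*x^4 + 110*x^3 + 200*x^2 - 375*x - 1250

Expanding det(x·I − A) (e.g. by cofactor expansion or by noting that A is similar to its Jordan form J, which has the same characteristic polynomial as A) gives
  χ_A(x) = x^5 + 18*x^4 + 110*x^3 + 200*x^2 - 375*x - 1250
which factors as (x - 2)*(x + 5)^4. The eigenvalues (with algebraic multiplicities) are λ = -5 with multiplicity 4, λ = 2 with multiplicity 1.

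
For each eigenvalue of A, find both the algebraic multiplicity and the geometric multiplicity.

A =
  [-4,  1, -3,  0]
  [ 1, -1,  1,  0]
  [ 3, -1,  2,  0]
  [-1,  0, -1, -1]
λ = -1: alg = 4, geom = 2

Step 1 — factor the characteristic polynomial to read off the algebraic multiplicities:
  χ_A(x) = (x + 1)^4

Step 2 — compute geometric multiplicities via the rank-nullity identity g(λ) = n − rank(A − λI):
  rank(A − (-1)·I) = 2, so dim ker(A − (-1)·I) = n − 2 = 2

Summary:
  λ = -1: algebraic multiplicity = 4, geometric multiplicity = 2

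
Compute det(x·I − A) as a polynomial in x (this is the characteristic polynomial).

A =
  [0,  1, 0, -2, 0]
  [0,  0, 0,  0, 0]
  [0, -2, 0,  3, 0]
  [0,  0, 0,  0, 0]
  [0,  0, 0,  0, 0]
x^5

Expanding det(x·I − A) (e.g. by cofactor expansion or by noting that A is similar to its Jordan form J, which has the same characteristic polynomial as A) gives
  χ_A(x) = x^5
which factors as x^5. The eigenvalues (with algebraic multiplicities) are λ = 0 with multiplicity 5.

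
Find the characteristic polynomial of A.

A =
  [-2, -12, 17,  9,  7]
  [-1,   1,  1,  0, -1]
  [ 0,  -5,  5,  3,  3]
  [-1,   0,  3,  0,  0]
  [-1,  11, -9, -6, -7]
x^5 + 3*x^4 + 3*x^3 + x^2

Expanding det(x·I − A) (e.g. by cofactor expansion or by noting that A is similar to its Jordan form J, which has the same characteristic polynomial as A) gives
  χ_A(x) = x^5 + 3*x^4 + 3*x^3 + x^2
which factors as x^2*(x + 1)^3. The eigenvalues (with algebraic multiplicities) are λ = -1 with multiplicity 3, λ = 0 with multiplicity 2.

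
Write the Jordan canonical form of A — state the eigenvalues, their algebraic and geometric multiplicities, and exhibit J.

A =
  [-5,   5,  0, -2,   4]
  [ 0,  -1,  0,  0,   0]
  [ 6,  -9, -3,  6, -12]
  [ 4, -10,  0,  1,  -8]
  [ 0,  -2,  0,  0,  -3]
J_1(-3) ⊕ J_1(-3) ⊕ J_1(-3) ⊕ J_2(-1)

The characteristic polynomial is
  det(x·I − A) = x^5 + 11*x^4 + 46*x^3 + 90*x^2 + 81*x + 27 = (x + 1)^2*(x + 3)^3

Eigenvalues and multiplicities (the geometric multiplicity of λ is n − rank(A − λI), which equals the number of Jordan blocks for λ):
  λ = -3: algebraic multiplicity = 3, geometric multiplicity = 3
  λ = -1: algebraic multiplicity = 2, geometric multiplicity = 1

Determining the block sizes for each eigenvalue:
  λ = -3: gm = am = 3, so every block has size 1 → block sizes [1, 1, 1]
  λ = -1: one block (gm = 1), so the single block has size am = 2 → block sizes [2]

Assembling the blocks gives a Jordan form
J =
  [-3,  0,  0,  0,  0]
  [ 0, -3,  0,  0,  0]
  [ 0,  0, -3,  0,  0]
  [ 0,  0,  0, -1,  1]
  [ 0,  0,  0,  0, -1]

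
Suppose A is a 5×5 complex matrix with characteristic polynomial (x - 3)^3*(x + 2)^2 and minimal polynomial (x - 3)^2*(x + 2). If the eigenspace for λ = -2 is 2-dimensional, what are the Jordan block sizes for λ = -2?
Block sizes for λ = -2: [1, 1]

Step 1 — from the characteristic polynomial, algebraic multiplicity of λ = -2 is 2. From dim ker(A − (-2)·I) = 2, there are exactly 2 Jordan blocks for λ = -2.
Step 2 — from the minimal polynomial, the factor (x + 2) tells us the largest block for λ = -2 has size 1.
Step 3 — with total size 2, 2 blocks, and largest block 1, the block sizes (in nonincreasing order) are [1, 1].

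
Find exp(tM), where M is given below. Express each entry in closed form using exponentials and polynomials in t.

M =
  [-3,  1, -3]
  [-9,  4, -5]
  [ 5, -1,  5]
e^{tM} =
  [t^2*exp(2*t)/2 - 5*t*exp(2*t) + exp(2*t), t*exp(2*t), t^2*exp(2*t)/2 - 3*t*exp(2*t)]
  [t^2*exp(2*t) - 9*t*exp(2*t), 2*t*exp(2*t) + exp(2*t), t^2*exp(2*t) - 5*t*exp(2*t)]
  [-t^2*exp(2*t)/2 + 5*t*exp(2*t), -t*exp(2*t), -t^2*exp(2*t)/2 + 3*t*exp(2*t) + exp(2*t)]

Strategy: write M = P · J · P⁻¹ where J is a Jordan canonical form, so e^{tM} = P · e^{tJ} · P⁻¹, and e^{tJ} can be computed block-by-block.

M has Jordan form
J =
  [2, 1, 0]
  [0, 2, 1]
  [0, 0, 2]
(up to reordering of blocks).

Per-block formulas:
  For a 3×3 Jordan block J_3(2): exp(t · J_3(2)) = e^(2t)·(I + t·N + (t^2/2)·N^2), where N is the 3×3 nilpotent shift.

After assembling e^{tJ} and conjugating by P, we get:

e^{tM} =
  [t^2*exp(2*t)/2 - 5*t*exp(2*t) + exp(2*t), t*exp(2*t), t^2*exp(2*t)/2 - 3*t*exp(2*t)]
  [t^2*exp(2*t) - 9*t*exp(2*t), 2*t*exp(2*t) + exp(2*t), t^2*exp(2*t) - 5*t*exp(2*t)]
  [-t^2*exp(2*t)/2 + 5*t*exp(2*t), -t*exp(2*t), -t^2*exp(2*t)/2 + 3*t*exp(2*t) + exp(2*t)]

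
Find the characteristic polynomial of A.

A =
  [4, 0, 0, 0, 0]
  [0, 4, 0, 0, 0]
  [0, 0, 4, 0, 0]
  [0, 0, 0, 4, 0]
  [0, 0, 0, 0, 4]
x^5 - 20*x^4 + 160*x^3 - 640*x^2 + 1280*x - 1024

Expanding det(x·I − A) (e.g. by cofactor expansion or by noting that A is similar to its Jordan form J, which has the same characteristic polynomial as A) gives
  χ_A(x) = x^5 - 20*x^4 + 160*x^3 - 640*x^2 + 1280*x - 1024
which factors as (x - 4)^5. The eigenvalues (with algebraic multiplicities) are λ = 4 with multiplicity 5.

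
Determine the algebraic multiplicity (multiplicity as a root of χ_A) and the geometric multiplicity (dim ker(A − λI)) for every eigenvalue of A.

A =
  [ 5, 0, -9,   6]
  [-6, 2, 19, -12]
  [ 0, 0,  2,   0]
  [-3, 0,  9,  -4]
λ = -1: alg = 1, geom = 1; λ = 2: alg = 3, geom = 2

Step 1 — factor the characteristic polynomial to read off the algebraic multiplicities:
  χ_A(x) = (x - 2)^3*(x + 1)

Step 2 — compute geometric multiplicities via the rank-nullity identity g(λ) = n − rank(A − λI):
  rank(A − (-1)·I) = 3, so dim ker(A − (-1)·I) = n − 3 = 1
  rank(A − (2)·I) = 2, so dim ker(A − (2)·I) = n − 2 = 2

Summary:
  λ = -1: algebraic multiplicity = 1, geometric multiplicity = 1
  λ = 2: algebraic multiplicity = 3, geometric multiplicity = 2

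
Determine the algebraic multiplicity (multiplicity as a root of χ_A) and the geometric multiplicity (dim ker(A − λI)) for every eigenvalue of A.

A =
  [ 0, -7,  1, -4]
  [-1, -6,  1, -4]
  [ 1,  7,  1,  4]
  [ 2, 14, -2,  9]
λ = 1: alg = 4, geom = 2

Step 1 — factor the characteristic polynomial to read off the algebraic multiplicities:
  χ_A(x) = (x - 1)^4

Step 2 — compute geometric multiplicities via the rank-nullity identity g(λ) = n − rank(A − λI):
  rank(A − (1)·I) = 2, so dim ker(A − (1)·I) = n − 2 = 2

Summary:
  λ = 1: algebraic multiplicity = 4, geometric multiplicity = 2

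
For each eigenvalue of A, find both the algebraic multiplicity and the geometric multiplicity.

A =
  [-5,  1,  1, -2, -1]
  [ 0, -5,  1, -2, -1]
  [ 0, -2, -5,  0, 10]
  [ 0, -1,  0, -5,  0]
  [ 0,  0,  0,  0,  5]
λ = -5: alg = 4, geom = 2; λ = 5: alg = 1, geom = 1

Step 1 — factor the characteristic polynomial to read off the algebraic multiplicities:
  χ_A(x) = (x - 5)*(x + 5)^4

Step 2 — compute geometric multiplicities via the rank-nullity identity g(λ) = n − rank(A − λI):
  rank(A − (-5)·I) = 3, so dim ker(A − (-5)·I) = n − 3 = 2
  rank(A − (5)·I) = 4, so dim ker(A − (5)·I) = n − 4 = 1

Summary:
  λ = -5: algebraic multiplicity = 4, geometric multiplicity = 2
  λ = 5: algebraic multiplicity = 1, geometric multiplicity = 1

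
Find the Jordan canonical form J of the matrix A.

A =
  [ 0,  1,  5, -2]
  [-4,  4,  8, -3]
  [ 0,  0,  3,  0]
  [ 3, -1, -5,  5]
J_3(3) ⊕ J_1(3)

The characteristic polynomial is
  det(x·I − A) = x^4 - 12*x^3 + 54*x^2 - 108*x + 81 = (x - 3)^4

Eigenvalues and multiplicities (the geometric multiplicity of λ is n − rank(A − λI), which equals the number of Jordan blocks for λ):
  λ = 3: algebraic multiplicity = 4, geometric multiplicity = 2

Determining the block sizes for each eigenvalue:
  λ = 3: with am = 4 and gm = 2, the partition is not yet determined (e.g. several partitions of 4 into 2 parts exist). Let N = A − (3)·I. Computing rank(N^1) = 2, rank(N^2) = 1, rank(N^3) = 0; the number of blocks of size ≥ j is rank(N^{j−1}) − rank(N^j), giving [2, 1, 1]. So we have 1 block(s) of size 3, 1 block(s) of size 1 → block sizes [3, 1]

Assembling the blocks gives a Jordan form
J =
  [3, 1, 0, 0]
  [0, 3, 1, 0]
  [0, 0, 3, 0]
  [0, 0, 0, 3]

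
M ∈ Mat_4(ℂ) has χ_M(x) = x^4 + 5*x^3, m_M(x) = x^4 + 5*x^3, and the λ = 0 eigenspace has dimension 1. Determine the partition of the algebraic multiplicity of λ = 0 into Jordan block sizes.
Block sizes for λ = 0: [3]

Step 1 — from the characteristic polynomial, algebraic multiplicity of λ = 0 is 3. From dim ker(M − (0)·I) = 1, there are exactly 1 Jordan blocks for λ = 0.
Step 2 — from the minimal polynomial, the factor (x − 0)^3 tells us the largest block for λ = 0 has size 3.
Step 3 — with total size 3, 1 blocks, and largest block 3, the block sizes (in nonincreasing order) are [3].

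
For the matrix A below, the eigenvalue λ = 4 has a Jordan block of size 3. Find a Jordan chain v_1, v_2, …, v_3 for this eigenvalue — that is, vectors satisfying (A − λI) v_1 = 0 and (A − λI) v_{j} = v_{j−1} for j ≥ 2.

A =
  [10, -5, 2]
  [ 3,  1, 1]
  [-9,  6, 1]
A Jordan chain for λ = 4 of length 3:
v_1 = (3, 0, -9)ᵀ
v_2 = (6, 3, -9)ᵀ
v_3 = (1, 0, 0)ᵀ

Let N = A − (4)·I. We want v_3 with N^3 v_3 = 0 but N^2 v_3 ≠ 0; then v_{j-1} := N · v_j for j = 3, …, 2.

Pick v_3 = (1, 0, 0)ᵀ.
Then v_2 = N · v_3 = (6, 3, -9)ᵀ.
Then v_1 = N · v_2 = (3, 0, -9)ᵀ.

Sanity check: (A − (4)·I) v_1 = (0, 0, 0)ᵀ = 0. ✓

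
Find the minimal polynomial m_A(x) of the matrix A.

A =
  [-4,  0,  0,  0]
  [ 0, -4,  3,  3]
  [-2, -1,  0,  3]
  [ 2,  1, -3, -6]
x^2 + 7*x + 12

The characteristic polynomial is χ_A(x) = (x + 3)^2*(x + 4)^2, so the eigenvalues are known. The minimal polynomial is
  m_A(x) = Π_λ (x − λ)^{k_λ}
where k_λ is the size of the *largest* Jordan block for λ (equivalently, the smallest k with (A − λI)^k v = 0 for every generalised eigenvector v of λ).

  λ = -4: largest Jordan block has size 1, contributing (x + 4)
  λ = -3: largest Jordan block has size 1, contributing (x + 3)

So m_A(x) = (x + 3)*(x + 4) = x^2 + 7*x + 12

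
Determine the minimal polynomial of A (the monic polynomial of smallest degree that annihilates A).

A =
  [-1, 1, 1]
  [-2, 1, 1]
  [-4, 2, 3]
x^3 - 3*x^2 + 3*x - 1

The characteristic polynomial is χ_A(x) = (x - 1)^3, so the eigenvalues are known. The minimal polynomial is
  m_A(x) = Π_λ (x − λ)^{k_λ}
where k_λ is the size of the *largest* Jordan block for λ (equivalently, the smallest k with (A − λI)^k v = 0 for every generalised eigenvector v of λ).

  λ = 1: largest Jordan block has size 3, contributing (x − 1)^3

So m_A(x) = (x - 1)^3 = x^3 - 3*x^2 + 3*x - 1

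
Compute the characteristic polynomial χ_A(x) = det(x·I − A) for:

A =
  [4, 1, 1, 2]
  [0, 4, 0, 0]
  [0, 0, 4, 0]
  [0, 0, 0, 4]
x^4 - 16*x^3 + 96*x^2 - 256*x + 256

Expanding det(x·I − A) (e.g. by cofactor expansion or by noting that A is similar to its Jordan form J, which has the same characteristic polynomial as A) gives
  χ_A(x) = x^4 - 16*x^3 + 96*x^2 - 256*x + 256
which factors as (x - 4)^4. The eigenvalues (with algebraic multiplicities) are λ = 4 with multiplicity 4.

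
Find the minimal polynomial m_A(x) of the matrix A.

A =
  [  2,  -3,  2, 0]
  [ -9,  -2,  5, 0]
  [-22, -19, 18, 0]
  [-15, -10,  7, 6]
x^3 - 18*x^2 + 108*x - 216

The characteristic polynomial is χ_A(x) = (x - 6)^4, so the eigenvalues are known. The minimal polynomial is
  m_A(x) = Π_λ (x − λ)^{k_λ}
where k_λ is the size of the *largest* Jordan block for λ (equivalently, the smallest k with (A − λI)^k v = 0 for every generalised eigenvector v of λ).

  λ = 6: largest Jordan block has size 3, contributing (x − 6)^3

So m_A(x) = (x - 6)^3 = x^3 - 18*x^2 + 108*x - 216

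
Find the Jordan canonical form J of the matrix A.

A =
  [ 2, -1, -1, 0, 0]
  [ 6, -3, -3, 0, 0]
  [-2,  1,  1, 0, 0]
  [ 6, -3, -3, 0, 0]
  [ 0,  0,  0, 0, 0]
J_2(0) ⊕ J_1(0) ⊕ J_1(0) ⊕ J_1(0)

The characteristic polynomial is
  det(x·I − A) = x^5

Eigenvalues and multiplicities (the geometric multiplicity of λ is n − rank(A − λI), which equals the number of Jordan blocks for λ):
  λ = 0: algebraic multiplicity = 5, geometric multiplicity = 4

Determining the block sizes for each eigenvalue:
  λ = 0: 4 blocks summing to 5 forces exactly one block of size 2 and the rest size 1 → block sizes [2, 1, 1, 1]

Assembling the blocks gives a Jordan form
J =
  [0, 1, 0, 0, 0]
  [0, 0, 0, 0, 0]
  [0, 0, 0, 0, 0]
  [0, 0, 0, 0, 0]
  [0, 0, 0, 0, 0]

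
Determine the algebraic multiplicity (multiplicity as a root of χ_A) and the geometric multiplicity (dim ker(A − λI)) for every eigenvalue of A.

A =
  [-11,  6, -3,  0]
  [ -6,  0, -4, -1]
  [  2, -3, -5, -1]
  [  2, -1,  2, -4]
λ = -5: alg = 4, geom = 2

Step 1 — factor the characteristic polynomial to read off the algebraic multiplicities:
  χ_A(x) = (x + 5)^4

Step 2 — compute geometric multiplicities via the rank-nullity identity g(λ) = n − rank(A − λI):
  rank(A − (-5)·I) = 2, so dim ker(A − (-5)·I) = n − 2 = 2

Summary:
  λ = -5: algebraic multiplicity = 4, geometric multiplicity = 2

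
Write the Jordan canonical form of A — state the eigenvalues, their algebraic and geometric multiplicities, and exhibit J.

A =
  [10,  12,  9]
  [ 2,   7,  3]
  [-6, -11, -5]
J_3(4)

The characteristic polynomial is
  det(x·I − A) = x^3 - 12*x^2 + 48*x - 64 = (x - 4)^3

Eigenvalues and multiplicities (the geometric multiplicity of λ is n − rank(A − λI), which equals the number of Jordan blocks for λ):
  λ = 4: algebraic multiplicity = 3, geometric multiplicity = 1

Determining the block sizes for each eigenvalue:
  λ = 4: one block (gm = 1), so the single block has size am = 3 → block sizes [3]

Assembling the blocks gives a Jordan form
J =
  [4, 1, 0]
  [0, 4, 1]
  [0, 0, 4]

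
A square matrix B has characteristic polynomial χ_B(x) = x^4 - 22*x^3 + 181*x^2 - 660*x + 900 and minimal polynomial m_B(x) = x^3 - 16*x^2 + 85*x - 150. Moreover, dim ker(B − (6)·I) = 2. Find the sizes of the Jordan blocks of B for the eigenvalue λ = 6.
Block sizes for λ = 6: [1, 1]

Step 1 — from the characteristic polynomial, algebraic multiplicity of λ = 6 is 2. From dim ker(B − (6)·I) = 2, there are exactly 2 Jordan blocks for λ = 6.
Step 2 — from the minimal polynomial, the factor (x − 6) tells us the largest block for λ = 6 has size 1.
Step 3 — with total size 2, 2 blocks, and largest block 1, the block sizes (in nonincreasing order) are [1, 1].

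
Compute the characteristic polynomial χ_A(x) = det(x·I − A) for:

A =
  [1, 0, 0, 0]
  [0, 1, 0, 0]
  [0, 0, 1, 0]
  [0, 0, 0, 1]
x^4 - 4*x^3 + 6*x^2 - 4*x + 1

Expanding det(x·I − A) (e.g. by cofactor expansion or by noting that A is similar to its Jordan form J, which has the same characteristic polynomial as A) gives
  χ_A(x) = x^4 - 4*x^3 + 6*x^2 - 4*x + 1
which factors as (x - 1)^4. The eigenvalues (with algebraic multiplicities) are λ = 1 with multiplicity 4.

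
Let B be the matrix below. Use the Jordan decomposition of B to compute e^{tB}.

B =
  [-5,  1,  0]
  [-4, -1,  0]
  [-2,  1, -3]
e^{tB} =
  [-2*t*exp(-3*t) + exp(-3*t), t*exp(-3*t), 0]
  [-4*t*exp(-3*t), 2*t*exp(-3*t) + exp(-3*t), 0]
  [-2*t*exp(-3*t), t*exp(-3*t), exp(-3*t)]

Strategy: write B = P · J · P⁻¹ where J is a Jordan canonical form, so e^{tB} = P · e^{tJ} · P⁻¹, and e^{tJ} can be computed block-by-block.

B has Jordan form
J =
  [-3,  1,  0]
  [ 0, -3,  0]
  [ 0,  0, -3]
(up to reordering of blocks).

Per-block formulas:
  For a 2×2 Jordan block J_2(-3): exp(t · J_2(-3)) = e^(-3t)·(I + t·N), where N is the 2×2 nilpotent shift.
  For a 1×1 block at λ = -3: exp(t · [-3]) = [e^(-3t)].

After assembling e^{tJ} and conjugating by P, we get:

e^{tB} =
  [-2*t*exp(-3*t) + exp(-3*t), t*exp(-3*t), 0]
  [-4*t*exp(-3*t), 2*t*exp(-3*t) + exp(-3*t), 0]
  [-2*t*exp(-3*t), t*exp(-3*t), exp(-3*t)]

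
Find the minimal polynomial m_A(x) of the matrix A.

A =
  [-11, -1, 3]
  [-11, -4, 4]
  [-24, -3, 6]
x^3 + 9*x^2 + 27*x + 27

The characteristic polynomial is χ_A(x) = (x + 3)^3, so the eigenvalues are known. The minimal polynomial is
  m_A(x) = Π_λ (x − λ)^{k_λ}
where k_λ is the size of the *largest* Jordan block for λ (equivalently, the smallest k with (A − λI)^k v = 0 for every generalised eigenvector v of λ).

  λ = -3: largest Jordan block has size 3, contributing (x + 3)^3

So m_A(x) = (x + 3)^3 = x^3 + 9*x^2 + 27*x + 27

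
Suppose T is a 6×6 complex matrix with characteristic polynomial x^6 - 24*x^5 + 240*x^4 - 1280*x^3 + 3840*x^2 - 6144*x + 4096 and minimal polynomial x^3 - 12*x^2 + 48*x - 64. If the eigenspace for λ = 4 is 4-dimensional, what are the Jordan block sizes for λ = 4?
Block sizes for λ = 4: [3, 1, 1, 1]

Step 1 — from the characteristic polynomial, algebraic multiplicity of λ = 4 is 6. From dim ker(T − (4)·I) = 4, there are exactly 4 Jordan blocks for λ = 4.
Step 2 — from the minimal polynomial, the factor (x − 4)^3 tells us the largest block for λ = 4 has size 3.
Step 3 — with total size 6, 4 blocks, and largest block 3, the block sizes (in nonincreasing order) are [3, 1, 1, 1].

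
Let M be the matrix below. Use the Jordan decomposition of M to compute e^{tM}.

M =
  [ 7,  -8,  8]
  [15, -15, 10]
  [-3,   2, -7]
e^{tM} =
  [12*t*exp(-5*t) + exp(-5*t), -8*t*exp(-5*t), 8*t*exp(-5*t)]
  [15*t*exp(-5*t), -10*t*exp(-5*t) + exp(-5*t), 10*t*exp(-5*t)]
  [-3*t*exp(-5*t), 2*t*exp(-5*t), -2*t*exp(-5*t) + exp(-5*t)]

Strategy: write M = P · J · P⁻¹ where J is a Jordan canonical form, so e^{tM} = P · e^{tJ} · P⁻¹, and e^{tJ} can be computed block-by-block.

M has Jordan form
J =
  [-5,  1,  0]
  [ 0, -5,  0]
  [ 0,  0, -5]
(up to reordering of blocks).

Per-block formulas:
  For a 1×1 block at λ = -5: exp(t · [-5]) = [e^(-5t)].
  For a 2×2 Jordan block J_2(-5): exp(t · J_2(-5)) = e^(-5t)·(I + t·N), where N is the 2×2 nilpotent shift.

After assembling e^{tJ} and conjugating by P, we get:

e^{tM} =
  [12*t*exp(-5*t) + exp(-5*t), -8*t*exp(-5*t), 8*t*exp(-5*t)]
  [15*t*exp(-5*t), -10*t*exp(-5*t) + exp(-5*t), 10*t*exp(-5*t)]
  [-3*t*exp(-5*t), 2*t*exp(-5*t), -2*t*exp(-5*t) + exp(-5*t)]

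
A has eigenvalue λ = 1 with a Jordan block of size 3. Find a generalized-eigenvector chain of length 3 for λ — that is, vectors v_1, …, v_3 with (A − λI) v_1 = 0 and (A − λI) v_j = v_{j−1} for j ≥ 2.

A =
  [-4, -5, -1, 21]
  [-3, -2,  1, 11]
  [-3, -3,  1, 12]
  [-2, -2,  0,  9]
A Jordan chain for λ = 1 of length 3:
v_1 = (1, -1, 0, 0)ᵀ
v_2 = (-5, -3, -3, -2)ᵀ
v_3 = (1, 0, 0, 0)ᵀ

Let N = A − (1)·I. We want v_3 with N^3 v_3 = 0 but N^2 v_3 ≠ 0; then v_{j-1} := N · v_j for j = 3, …, 2.

Pick v_3 = (1, 0, 0, 0)ᵀ.
Then v_2 = N · v_3 = (-5, -3, -3, -2)ᵀ.
Then v_1 = N · v_2 = (1, -1, 0, 0)ᵀ.

Sanity check: (A − (1)·I) v_1 = (0, 0, 0, 0)ᵀ = 0. ✓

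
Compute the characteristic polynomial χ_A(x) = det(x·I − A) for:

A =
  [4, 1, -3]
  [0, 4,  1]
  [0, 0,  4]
x^3 - 12*x^2 + 48*x - 64

Expanding det(x·I − A) (e.g. by cofactor expansion or by noting that A is similar to its Jordan form J, which has the same characteristic polynomial as A) gives
  χ_A(x) = x^3 - 12*x^2 + 48*x - 64
which factors as (x - 4)^3. The eigenvalues (with algebraic multiplicities) are λ = 4 with multiplicity 3.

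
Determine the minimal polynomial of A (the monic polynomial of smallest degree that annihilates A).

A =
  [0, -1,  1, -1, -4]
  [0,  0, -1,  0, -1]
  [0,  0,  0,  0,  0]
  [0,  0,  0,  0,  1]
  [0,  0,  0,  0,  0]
x^3

The characteristic polynomial is χ_A(x) = x^5, so the eigenvalues are known. The minimal polynomial is
  m_A(x) = Π_λ (x − λ)^{k_λ}
where k_λ is the size of the *largest* Jordan block for λ (equivalently, the smallest k with (A − λI)^k v = 0 for every generalised eigenvector v of λ).

  λ = 0: largest Jordan block has size 3, contributing (x − 0)^3

So m_A(x) = x^3 = x^3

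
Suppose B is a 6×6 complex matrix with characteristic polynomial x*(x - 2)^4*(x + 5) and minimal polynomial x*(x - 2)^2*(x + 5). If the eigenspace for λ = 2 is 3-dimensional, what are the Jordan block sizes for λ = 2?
Block sizes for λ = 2: [2, 1, 1]

Step 1 — from the characteristic polynomial, algebraic multiplicity of λ = 2 is 4. From dim ker(B − (2)·I) = 3, there are exactly 3 Jordan blocks for λ = 2.
Step 2 — from the minimal polynomial, the factor (x − 2)^2 tells us the largest block for λ = 2 has size 2.
Step 3 — with total size 4, 3 blocks, and largest block 2, the block sizes (in nonincreasing order) are [2, 1, 1].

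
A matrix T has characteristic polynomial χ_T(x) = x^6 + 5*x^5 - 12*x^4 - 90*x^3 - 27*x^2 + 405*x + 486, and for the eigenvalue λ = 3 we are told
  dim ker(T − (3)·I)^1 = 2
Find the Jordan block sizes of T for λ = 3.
Block sizes for λ = 3: [1, 1]

From the dimensions of kernels of powers, the number of Jordan blocks of size at least j is d_j − d_{j−1} where d_j = dim ker(N^j) (with d_0 = 0). Computing the differences gives [2].
The number of blocks of size exactly k is (#blocks of size ≥ k) − (#blocks of size ≥ k + 1), so the partition is: 2 block(s) of size 1.
In nonincreasing order the block sizes are [1, 1].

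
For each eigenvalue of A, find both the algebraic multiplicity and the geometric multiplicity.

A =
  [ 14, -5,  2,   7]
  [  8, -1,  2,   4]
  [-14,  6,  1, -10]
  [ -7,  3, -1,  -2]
λ = 3: alg = 4, geom = 2

Step 1 — factor the characteristic polynomial to read off the algebraic multiplicities:
  χ_A(x) = (x - 3)^4

Step 2 — compute geometric multiplicities via the rank-nullity identity g(λ) = n − rank(A − λI):
  rank(A − (3)·I) = 2, so dim ker(A − (3)·I) = n − 2 = 2

Summary:
  λ = 3: algebraic multiplicity = 4, geometric multiplicity = 2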